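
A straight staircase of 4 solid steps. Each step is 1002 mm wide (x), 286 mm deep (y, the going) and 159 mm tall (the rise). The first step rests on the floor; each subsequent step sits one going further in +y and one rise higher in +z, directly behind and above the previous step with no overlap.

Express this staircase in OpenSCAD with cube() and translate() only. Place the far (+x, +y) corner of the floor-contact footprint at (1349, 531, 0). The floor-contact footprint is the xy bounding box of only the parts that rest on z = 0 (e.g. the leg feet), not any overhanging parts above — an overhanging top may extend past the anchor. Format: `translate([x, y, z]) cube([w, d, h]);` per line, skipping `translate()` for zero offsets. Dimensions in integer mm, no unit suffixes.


translate([347, 245, 0]) cube([1002, 286, 159]);
translate([347, 531, 159]) cube([1002, 286, 159]);
translate([347, 817, 318]) cube([1002, 286, 159]);
translate([347, 1103, 477]) cube([1002, 286, 159]);


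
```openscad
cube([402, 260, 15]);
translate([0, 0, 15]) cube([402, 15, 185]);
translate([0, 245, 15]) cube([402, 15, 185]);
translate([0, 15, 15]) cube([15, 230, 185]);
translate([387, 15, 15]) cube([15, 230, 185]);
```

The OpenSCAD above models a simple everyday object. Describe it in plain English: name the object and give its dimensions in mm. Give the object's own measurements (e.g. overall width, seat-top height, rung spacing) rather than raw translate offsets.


An open-topped rectangular box: outside dimensions 402×260×200 mm, with a uniform wall and base thickness of 15 mm. The base is a full 402×260 slab on the floor; four walls sit on top of the base. The front and back walls (the −y and +y sides) span the full width; the two side walls fit between them.


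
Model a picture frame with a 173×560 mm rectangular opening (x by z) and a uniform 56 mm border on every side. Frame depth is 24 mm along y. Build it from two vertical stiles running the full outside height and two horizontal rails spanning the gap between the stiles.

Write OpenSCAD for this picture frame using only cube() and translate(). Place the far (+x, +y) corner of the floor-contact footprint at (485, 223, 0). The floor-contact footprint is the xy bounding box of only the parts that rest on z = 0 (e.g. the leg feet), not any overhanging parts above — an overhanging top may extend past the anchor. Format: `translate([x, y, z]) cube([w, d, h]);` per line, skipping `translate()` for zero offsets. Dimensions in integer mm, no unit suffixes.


translate([200, 199, 0]) cube([56, 24, 672]);
translate([429, 199, 0]) cube([56, 24, 672]);
translate([256, 199, 0]) cube([173, 24, 56]);
translate([256, 199, 616]) cube([173, 24, 56]);


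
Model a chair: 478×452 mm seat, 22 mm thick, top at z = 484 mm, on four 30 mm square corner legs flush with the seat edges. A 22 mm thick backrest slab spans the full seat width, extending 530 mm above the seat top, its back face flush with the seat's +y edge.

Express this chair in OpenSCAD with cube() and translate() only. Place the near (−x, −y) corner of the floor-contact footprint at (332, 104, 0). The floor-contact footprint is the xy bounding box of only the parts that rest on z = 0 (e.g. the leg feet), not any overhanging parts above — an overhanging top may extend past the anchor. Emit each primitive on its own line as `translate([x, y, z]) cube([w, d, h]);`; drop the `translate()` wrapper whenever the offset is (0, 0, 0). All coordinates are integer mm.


// leg_h = 484 - 22 = 462
translate([332, 104, 462]) cube([478, 452, 22]);
translate([332, 104, 0]) cube([30, 30, 462]);
translate([780, 104, 0]) cube([30, 30, 462]);
translate([332, 526, 0]) cube([30, 30, 462]);
translate([780, 526, 0]) cube([30, 30, 462]);
translate([332, 534, 484]) cube([478, 22, 530]);


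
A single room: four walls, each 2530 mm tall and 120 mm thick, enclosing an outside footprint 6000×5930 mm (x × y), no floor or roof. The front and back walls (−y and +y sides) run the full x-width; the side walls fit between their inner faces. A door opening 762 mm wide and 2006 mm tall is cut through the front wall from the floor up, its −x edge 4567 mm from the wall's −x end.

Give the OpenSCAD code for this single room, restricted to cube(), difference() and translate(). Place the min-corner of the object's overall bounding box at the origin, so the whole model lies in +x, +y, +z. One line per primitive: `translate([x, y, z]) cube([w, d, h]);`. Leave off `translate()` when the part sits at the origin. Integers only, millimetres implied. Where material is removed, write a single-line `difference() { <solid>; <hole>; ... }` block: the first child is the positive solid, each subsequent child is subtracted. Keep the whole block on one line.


difference() { cube([6000, 120, 2530]); translate([4567, 0, 0]) cube([762, 120, 2006]); }
translate([0, 5810, 0]) cube([6000, 120, 2530]);
translate([0, 120, 0]) cube([120, 5690, 2530]);
translate([5880, 120, 0]) cube([120, 5690, 2530]);


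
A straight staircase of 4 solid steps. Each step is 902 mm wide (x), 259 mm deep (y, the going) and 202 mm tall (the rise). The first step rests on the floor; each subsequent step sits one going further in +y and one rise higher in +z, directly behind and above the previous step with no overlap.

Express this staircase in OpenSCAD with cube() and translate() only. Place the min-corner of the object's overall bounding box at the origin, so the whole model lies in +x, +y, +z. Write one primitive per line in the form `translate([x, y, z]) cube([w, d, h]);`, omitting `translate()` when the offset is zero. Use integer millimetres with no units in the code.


cube([902, 259, 202]);
translate([0, 259, 202]) cube([902, 259, 202]);
translate([0, 518, 404]) cube([902, 259, 202]);
translate([0, 777, 606]) cube([902, 259, 202]);


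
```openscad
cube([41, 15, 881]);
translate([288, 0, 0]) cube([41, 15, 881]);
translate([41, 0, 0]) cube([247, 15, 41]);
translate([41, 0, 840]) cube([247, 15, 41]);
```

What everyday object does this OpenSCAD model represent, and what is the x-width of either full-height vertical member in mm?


A picture frame. The border width is 41 mm.

Four thin pieces enclosing a rectangular opening — a picture frame. The two full-height stiles are 881 mm tall; the top rail sits at z = 840 and is 41 mm tall, so the border above the opening is 881 − 840 = 41 mm, matching the stile x-width.


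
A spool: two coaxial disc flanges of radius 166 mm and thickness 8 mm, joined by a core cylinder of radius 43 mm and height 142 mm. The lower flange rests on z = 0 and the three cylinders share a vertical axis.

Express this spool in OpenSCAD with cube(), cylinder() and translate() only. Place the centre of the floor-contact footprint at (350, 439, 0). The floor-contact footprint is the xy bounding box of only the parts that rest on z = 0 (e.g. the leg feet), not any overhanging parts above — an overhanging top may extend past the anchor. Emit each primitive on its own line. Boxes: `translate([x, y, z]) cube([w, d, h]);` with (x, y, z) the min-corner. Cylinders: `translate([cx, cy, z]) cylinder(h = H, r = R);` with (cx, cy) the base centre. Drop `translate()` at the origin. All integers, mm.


translate([350, 439, 0]) cylinder(h = 8, r = 166);
translate([350, 439, 8]) cylinder(h = 142, r = 43);
translate([350, 439, 150]) cylinder(h = 8, r = 166);


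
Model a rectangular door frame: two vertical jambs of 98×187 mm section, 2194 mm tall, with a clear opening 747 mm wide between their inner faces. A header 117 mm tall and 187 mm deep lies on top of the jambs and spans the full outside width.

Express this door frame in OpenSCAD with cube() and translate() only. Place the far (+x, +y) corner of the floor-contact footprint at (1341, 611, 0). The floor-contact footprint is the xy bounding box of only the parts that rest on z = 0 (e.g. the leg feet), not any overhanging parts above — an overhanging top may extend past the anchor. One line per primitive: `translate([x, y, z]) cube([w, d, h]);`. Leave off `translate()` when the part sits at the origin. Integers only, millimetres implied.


translate([398, 424, 0]) cube([98, 187, 2194]);
translate([1243, 424, 0]) cube([98, 187, 2194]);
translate([398, 424, 2194]) cube([943, 187, 117]);


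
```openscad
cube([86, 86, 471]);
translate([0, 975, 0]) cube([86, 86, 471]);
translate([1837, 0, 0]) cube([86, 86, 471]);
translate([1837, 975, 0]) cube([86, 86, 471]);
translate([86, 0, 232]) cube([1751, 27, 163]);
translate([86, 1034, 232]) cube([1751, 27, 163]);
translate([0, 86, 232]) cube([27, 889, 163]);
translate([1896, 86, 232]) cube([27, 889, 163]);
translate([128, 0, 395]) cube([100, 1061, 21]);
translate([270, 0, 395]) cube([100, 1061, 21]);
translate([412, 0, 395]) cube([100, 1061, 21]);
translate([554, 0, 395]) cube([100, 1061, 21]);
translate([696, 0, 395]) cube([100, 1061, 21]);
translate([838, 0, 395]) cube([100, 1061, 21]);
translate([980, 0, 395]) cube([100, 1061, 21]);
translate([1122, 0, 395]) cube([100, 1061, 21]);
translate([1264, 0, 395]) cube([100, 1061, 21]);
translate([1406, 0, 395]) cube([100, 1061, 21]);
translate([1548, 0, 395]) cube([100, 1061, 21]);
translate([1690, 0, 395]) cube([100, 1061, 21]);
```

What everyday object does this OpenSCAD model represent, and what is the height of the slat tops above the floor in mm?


A bed frame. The slat-top height is 416 mm.

Four posts, four rails, and a row of slats — a bed frame. Slats sit on the rails at z = 232 + 163 = 395; with slat thickness 21, the top is 416 mm.


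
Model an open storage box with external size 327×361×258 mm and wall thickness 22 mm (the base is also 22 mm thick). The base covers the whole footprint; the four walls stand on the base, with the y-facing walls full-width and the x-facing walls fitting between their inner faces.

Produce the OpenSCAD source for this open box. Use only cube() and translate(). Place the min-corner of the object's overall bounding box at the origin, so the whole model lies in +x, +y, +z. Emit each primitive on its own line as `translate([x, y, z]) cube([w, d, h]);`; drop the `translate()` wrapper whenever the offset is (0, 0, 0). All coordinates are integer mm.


cube([327, 361, 22]);
translate([0, 0, 22]) cube([327, 22, 236]);
translate([0, 339, 22]) cube([327, 22, 236]);
translate([0, 22, 22]) cube([22, 317, 236]);
translate([305, 22, 22]) cube([22, 317, 236]);


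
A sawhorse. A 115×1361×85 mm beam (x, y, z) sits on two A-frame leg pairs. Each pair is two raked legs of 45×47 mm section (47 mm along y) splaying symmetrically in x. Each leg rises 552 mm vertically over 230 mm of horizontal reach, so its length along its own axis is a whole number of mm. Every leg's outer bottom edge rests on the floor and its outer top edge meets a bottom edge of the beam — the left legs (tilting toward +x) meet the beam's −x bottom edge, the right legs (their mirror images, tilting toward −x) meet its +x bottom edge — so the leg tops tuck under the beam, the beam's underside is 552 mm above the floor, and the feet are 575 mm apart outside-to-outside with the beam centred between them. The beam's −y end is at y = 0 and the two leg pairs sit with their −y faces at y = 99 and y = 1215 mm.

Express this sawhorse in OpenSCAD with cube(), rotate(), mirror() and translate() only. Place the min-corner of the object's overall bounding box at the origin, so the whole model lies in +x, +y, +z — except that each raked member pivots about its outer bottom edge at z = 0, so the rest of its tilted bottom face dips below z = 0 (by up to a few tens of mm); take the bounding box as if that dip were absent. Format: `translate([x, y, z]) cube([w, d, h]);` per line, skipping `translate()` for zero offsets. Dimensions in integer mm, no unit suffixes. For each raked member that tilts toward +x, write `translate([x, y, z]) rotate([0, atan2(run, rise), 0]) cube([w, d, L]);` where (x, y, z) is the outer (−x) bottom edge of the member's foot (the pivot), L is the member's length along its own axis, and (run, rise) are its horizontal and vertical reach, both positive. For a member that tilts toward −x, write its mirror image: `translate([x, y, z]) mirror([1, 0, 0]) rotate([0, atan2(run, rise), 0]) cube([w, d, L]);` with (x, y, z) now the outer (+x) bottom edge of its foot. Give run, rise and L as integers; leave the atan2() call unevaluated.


// leg length = √(230² + 552²) = 598
// right-leg outer foot x = 2·230 + 115 = 575
// beam min-corner = (230, 0, 552)
translate([230, 0, 552]) cube([115, 1361, 85]);
translate([0, 99, 0]) rotate([0, atan2(230, 552), 0]) cube([45, 47, 598]);
translate([575, 99, 0]) mirror([1, 0, 0]) rotate([0, atan2(230, 552), 0]) cube([45, 47, 598]);
translate([0, 1215, 0]) rotate([0, atan2(230, 552), 0]) cube([45, 47, 598]);
translate([575, 1215, 0]) mirror([1, 0, 0]) rotate([0, atan2(230, 552), 0]) cube([45, 47, 598]);


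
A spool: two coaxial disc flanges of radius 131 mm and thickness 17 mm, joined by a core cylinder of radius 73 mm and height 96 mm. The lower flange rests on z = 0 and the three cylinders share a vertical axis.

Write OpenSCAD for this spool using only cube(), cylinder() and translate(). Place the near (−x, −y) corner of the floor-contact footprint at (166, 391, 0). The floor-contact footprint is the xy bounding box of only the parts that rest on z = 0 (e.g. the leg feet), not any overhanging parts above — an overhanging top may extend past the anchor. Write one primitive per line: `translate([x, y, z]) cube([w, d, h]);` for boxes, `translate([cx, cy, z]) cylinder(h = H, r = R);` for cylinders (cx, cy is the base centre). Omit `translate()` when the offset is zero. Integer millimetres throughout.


translate([297, 522, 0]) cylinder(h = 17, r = 131);
translate([297, 522, 17]) cylinder(h = 96, r = 73);
translate([297, 522, 113]) cylinder(h = 17, r = 131);


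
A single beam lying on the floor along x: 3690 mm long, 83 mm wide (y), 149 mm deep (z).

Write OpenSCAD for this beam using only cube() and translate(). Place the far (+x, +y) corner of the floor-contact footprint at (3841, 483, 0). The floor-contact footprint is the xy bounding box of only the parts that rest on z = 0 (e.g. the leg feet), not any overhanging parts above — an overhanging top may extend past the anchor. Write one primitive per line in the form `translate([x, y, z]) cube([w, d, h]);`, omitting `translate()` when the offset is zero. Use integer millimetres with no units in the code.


translate([151, 400, 0]) cube([3690, 83, 149]);


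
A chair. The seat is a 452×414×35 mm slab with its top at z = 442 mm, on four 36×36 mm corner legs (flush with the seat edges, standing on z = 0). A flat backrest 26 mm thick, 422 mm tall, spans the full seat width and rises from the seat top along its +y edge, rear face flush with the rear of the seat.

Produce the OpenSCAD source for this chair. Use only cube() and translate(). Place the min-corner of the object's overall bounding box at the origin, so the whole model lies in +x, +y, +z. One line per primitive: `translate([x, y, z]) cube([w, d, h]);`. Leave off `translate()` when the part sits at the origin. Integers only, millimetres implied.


translate([0, 0, 407]) cube([452, 414, 35]);
cube([36, 36, 407]);
translate([416, 0, 0]) cube([36, 36, 407]);
translate([0, 378, 0]) cube([36, 36, 407]);
translate([416, 378, 0]) cube([36, 36, 407]);
translate([0, 388, 442]) cube([452, 26, 422]);


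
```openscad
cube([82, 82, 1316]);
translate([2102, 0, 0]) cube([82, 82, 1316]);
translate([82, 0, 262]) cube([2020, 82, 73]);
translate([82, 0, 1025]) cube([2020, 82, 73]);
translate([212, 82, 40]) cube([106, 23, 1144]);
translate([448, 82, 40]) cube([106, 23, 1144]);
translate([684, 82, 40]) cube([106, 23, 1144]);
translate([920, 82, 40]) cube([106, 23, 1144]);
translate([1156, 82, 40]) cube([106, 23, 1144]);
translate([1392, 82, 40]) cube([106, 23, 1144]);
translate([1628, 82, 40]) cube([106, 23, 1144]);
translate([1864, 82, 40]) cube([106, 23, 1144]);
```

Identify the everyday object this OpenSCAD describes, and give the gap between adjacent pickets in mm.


A fence section. The picket gap is 130 mm.

Two posts, two rails, 8 pickets — a fence section. Span 2020 mm holds 8 pickets of 106 mm with 9 equal gaps: ⌊(2020 − 8·106) / 9⌋ = 130 mm.


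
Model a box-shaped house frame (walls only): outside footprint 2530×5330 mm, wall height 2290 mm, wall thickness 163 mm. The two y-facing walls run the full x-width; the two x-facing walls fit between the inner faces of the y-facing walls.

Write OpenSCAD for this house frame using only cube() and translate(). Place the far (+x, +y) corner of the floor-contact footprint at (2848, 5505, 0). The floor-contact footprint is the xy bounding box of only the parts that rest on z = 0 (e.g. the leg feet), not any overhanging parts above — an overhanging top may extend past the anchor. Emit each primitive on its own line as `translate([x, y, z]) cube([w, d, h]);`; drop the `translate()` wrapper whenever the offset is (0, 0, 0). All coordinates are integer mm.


translate([318, 175, 0]) cube([2530, 163, 2290]);
translate([318, 5342, 0]) cube([2530, 163, 2290]);
translate([318, 338, 0]) cube([163, 5004, 2290]);
translate([2685, 338, 0]) cube([163, 5004, 2290]);


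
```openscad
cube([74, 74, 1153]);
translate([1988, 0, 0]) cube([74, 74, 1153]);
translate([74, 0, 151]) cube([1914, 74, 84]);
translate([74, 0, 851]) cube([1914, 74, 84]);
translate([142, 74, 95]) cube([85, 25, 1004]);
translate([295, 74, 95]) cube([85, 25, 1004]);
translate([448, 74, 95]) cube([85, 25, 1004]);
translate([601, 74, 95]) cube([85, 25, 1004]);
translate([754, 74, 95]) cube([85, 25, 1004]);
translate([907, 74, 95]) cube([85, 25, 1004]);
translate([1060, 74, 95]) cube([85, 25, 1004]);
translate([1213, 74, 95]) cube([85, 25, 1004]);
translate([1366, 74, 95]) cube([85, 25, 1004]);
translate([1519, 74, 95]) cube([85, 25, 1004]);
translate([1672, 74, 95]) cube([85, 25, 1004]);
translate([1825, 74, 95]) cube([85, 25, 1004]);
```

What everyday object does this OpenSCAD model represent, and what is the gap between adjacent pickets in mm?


A fence section. The picket gap is 68 mm.

Two posts, two rails, 12 pickets — a fence section. Span 1914 mm holds 12 pickets of 85 mm with 13 equal gaps: ⌊(1914 − 12·85) / 13⌋ = 68 mm.


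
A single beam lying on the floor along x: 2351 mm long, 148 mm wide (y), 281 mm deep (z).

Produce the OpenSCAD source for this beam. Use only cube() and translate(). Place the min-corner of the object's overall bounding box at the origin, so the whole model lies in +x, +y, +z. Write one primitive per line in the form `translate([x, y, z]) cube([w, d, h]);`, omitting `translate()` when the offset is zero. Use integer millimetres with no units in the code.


cube([2351, 148, 281]);


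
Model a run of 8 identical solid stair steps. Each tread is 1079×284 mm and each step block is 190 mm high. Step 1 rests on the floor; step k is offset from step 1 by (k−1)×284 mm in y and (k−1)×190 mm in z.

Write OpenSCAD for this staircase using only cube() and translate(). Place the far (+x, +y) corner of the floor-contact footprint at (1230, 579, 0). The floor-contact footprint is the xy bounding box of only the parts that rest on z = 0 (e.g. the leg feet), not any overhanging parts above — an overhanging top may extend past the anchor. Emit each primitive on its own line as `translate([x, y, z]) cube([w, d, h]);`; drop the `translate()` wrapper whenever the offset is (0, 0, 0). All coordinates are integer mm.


translate([151, 295, 0]) cube([1079, 284, 190]);
translate([151, 579, 190]) cube([1079, 284, 190]);
translate([151, 863, 380]) cube([1079, 284, 190]);
translate([151, 1147, 570]) cube([1079, 284, 190]);
translate([151, 1431, 760]) cube([1079, 284, 190]);
translate([151, 1715, 950]) cube([1079, 284, 190]);
translate([151, 1999, 1140]) cube([1079, 284, 190]);
translate([151, 2283, 1330]) cube([1079, 284, 190]);


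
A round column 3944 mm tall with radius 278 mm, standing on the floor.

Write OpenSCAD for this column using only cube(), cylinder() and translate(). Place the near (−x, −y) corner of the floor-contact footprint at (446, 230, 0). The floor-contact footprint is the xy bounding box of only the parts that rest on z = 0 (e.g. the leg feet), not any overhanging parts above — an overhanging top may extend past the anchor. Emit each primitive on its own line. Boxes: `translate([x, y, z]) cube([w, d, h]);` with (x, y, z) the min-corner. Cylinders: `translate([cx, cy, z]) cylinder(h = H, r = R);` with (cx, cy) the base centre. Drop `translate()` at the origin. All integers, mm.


translate([724, 508, 0]) cylinder(h = 3944, r = 278);


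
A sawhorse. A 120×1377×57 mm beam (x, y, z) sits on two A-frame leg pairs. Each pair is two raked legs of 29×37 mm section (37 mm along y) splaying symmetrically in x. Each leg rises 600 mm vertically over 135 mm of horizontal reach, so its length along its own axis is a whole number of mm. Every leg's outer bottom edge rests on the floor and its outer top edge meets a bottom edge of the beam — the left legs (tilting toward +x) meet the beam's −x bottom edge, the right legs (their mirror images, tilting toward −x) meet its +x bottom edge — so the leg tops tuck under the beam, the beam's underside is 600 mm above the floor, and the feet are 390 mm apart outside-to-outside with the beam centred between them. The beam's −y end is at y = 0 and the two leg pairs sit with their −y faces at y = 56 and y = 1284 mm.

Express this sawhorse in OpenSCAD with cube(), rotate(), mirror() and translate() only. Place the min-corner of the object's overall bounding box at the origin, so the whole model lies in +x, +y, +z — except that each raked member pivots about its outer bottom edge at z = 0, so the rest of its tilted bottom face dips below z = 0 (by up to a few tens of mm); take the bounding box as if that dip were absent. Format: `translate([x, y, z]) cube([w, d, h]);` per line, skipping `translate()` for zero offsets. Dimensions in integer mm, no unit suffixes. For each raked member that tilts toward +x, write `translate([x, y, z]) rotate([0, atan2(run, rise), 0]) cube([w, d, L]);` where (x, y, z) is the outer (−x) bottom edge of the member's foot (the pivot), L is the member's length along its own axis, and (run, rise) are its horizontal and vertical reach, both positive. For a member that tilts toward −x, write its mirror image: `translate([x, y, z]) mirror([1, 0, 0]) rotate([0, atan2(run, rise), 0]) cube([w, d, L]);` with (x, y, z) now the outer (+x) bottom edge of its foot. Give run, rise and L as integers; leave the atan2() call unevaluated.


// leg length = √(135² + 600²) = 615
// right-leg outer foot x = 2·135 + 120 = 390
// beam min-corner = (135, 0, 600)
translate([135, 0, 600]) cube([120, 1377, 57]);
translate([0, 56, 0]) rotate([0, atan2(135, 600), 0]) cube([29, 37, 615]);
translate([390, 56, 0]) mirror([1, 0, 0]) rotate([0, atan2(135, 600), 0]) cube([29, 37, 615]);
translate([0, 1284, 0]) rotate([0, atan2(135, 600), 0]) cube([29, 37, 615]);
translate([390, 1284, 0]) mirror([1, 0, 0]) rotate([0, atan2(135, 600), 0]) cube([29, 37, 615]);


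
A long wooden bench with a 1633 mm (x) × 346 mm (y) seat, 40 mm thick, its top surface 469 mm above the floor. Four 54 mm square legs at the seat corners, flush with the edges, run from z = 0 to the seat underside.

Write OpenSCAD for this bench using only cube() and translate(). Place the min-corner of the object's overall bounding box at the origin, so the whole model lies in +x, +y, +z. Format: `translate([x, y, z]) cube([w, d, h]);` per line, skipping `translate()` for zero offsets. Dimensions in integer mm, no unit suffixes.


// leg_h = 469 − 40 = 429
translate([0, 0, 429]) cube([1633, 346, 40]);
cube([54, 54, 429]);
translate([0, 292, 0]) cube([54, 54, 429]);
translate([1579, 0, 0]) cube([54, 54, 429]);
translate([1579, 292, 0]) cube([54, 54, 429]);


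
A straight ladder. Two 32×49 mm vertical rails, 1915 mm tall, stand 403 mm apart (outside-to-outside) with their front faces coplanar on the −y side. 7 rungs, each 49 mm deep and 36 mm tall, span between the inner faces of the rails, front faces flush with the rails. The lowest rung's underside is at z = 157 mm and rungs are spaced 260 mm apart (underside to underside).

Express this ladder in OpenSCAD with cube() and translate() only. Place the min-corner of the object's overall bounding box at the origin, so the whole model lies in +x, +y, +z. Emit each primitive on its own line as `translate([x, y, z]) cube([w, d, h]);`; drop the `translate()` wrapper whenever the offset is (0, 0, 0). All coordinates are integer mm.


cube([32, 49, 1915]);
translate([371, 0, 0]) cube([32, 49, 1915]);
translate([32, 0, 157]) cube([339, 49, 36]);
translate([32, 0, 417]) cube([339, 49, 36]);
translate([32, 0, 677]) cube([339, 49, 36]);
translate([32, 0, 937]) cube([339, 49, 36]);
translate([32, 0, 1197]) cube([339, 49, 36]);
translate([32, 0, 1457]) cube([339, 49, 36]);
translate([32, 0, 1717]) cube([339, 49, 36]);


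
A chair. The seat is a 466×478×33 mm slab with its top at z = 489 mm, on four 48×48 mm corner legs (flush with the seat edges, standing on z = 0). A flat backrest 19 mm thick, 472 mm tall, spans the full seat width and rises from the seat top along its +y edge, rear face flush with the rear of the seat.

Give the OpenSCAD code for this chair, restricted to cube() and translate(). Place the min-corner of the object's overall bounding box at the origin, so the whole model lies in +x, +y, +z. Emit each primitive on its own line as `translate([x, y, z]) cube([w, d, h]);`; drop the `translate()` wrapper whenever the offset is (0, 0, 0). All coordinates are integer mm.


translate([0, 0, 456]) cube([466, 478, 33]);
cube([48, 48, 456]);
translate([418, 0, 0]) cube([48, 48, 456]);
translate([0, 430, 0]) cube([48, 48, 456]);
translate([418, 430, 0]) cube([48, 48, 456]);
translate([0, 459, 489]) cube([466, 19, 472]);


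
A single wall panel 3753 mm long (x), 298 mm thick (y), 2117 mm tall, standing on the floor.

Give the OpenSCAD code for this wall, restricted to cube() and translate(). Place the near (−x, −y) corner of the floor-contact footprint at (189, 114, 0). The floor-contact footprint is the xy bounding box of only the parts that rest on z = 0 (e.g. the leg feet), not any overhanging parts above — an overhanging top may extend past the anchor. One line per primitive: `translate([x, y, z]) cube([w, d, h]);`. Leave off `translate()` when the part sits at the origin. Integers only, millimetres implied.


translate([189, 114, 0]) cube([3753, 298, 2117]);


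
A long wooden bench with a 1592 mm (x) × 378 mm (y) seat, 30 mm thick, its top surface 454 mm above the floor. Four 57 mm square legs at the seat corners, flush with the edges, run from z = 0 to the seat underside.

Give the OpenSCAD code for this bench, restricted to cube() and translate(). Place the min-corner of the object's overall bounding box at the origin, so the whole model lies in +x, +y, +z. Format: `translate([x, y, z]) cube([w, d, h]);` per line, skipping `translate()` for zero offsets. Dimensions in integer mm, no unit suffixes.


translate([0, 0, 424]) cube([1592, 378, 30]);
cube([57, 57, 424]);
translate([0, 321, 0]) cube([57, 57, 424]);
translate([1535, 0, 0]) cube([57, 57, 424]);
translate([1535, 321, 0]) cube([57, 57, 424]);


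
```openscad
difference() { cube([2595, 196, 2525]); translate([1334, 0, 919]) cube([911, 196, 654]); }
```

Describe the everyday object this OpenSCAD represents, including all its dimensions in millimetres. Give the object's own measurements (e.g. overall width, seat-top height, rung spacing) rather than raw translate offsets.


A wall 2595 mm long (x), 196 mm thick (y), 2525 mm tall, with a rectangular window opening cut through it. The opening is 911 mm wide and 654 mm tall; its sill is at z = 919 mm and its near (−x) edge is 1334 mm from the wall's −x end. The opening passes through the full wall thickness.


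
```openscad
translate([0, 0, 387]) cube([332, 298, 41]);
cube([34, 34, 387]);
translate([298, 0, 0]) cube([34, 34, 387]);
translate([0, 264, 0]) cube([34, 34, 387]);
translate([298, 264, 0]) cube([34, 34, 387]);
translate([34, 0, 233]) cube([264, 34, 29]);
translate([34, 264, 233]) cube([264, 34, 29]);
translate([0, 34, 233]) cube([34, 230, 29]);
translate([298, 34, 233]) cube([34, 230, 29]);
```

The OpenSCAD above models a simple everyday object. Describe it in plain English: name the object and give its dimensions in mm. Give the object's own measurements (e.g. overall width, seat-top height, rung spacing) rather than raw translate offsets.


A simple wooden stool: a rectangular seat 332 mm (x) by 298 mm (y), 41 mm thick, top face at z = 428 mm, on four square legs, each 34×34 mm in cross-section. The legs rest on z = 0, each flush with a corner of the seat. Four stretchers, 34 mm wide and 29 mm tall, connect adjacent legs with their undersides at z = 233 mm, each running between the inner faces of the legs it joins and aligned with the legs' outer faces on the other axis.


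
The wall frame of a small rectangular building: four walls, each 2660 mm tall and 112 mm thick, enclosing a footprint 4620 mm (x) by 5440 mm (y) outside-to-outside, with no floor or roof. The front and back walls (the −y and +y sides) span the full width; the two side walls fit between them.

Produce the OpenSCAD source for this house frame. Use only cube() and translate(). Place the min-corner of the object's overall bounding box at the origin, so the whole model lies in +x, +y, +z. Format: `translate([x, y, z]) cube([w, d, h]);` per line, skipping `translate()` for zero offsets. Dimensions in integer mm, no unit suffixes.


cube([4620, 112, 2660]);
translate([0, 5328, 0]) cube([4620, 112, 2660]);
translate([0, 112, 0]) cube([112, 5216, 2660]);
translate([4508, 112, 0]) cube([112, 5216, 2660]);


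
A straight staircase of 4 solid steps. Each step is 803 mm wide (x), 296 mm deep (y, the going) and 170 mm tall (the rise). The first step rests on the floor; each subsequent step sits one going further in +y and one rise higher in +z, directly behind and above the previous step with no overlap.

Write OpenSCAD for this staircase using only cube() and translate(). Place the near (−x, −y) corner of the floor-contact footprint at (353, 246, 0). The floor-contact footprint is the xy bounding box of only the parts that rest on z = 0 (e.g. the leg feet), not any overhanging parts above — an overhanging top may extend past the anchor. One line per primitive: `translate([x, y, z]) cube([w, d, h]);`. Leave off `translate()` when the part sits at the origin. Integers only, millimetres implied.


translate([353, 246, 0]) cube([803, 296, 170]);
translate([353, 542, 170]) cube([803, 296, 170]);
translate([353, 838, 340]) cube([803, 296, 170]);
translate([353, 1134, 510]) cube([803, 296, 170]);


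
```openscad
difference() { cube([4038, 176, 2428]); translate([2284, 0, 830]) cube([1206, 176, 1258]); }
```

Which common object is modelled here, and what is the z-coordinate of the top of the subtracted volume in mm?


A wall with a window opening. The window head height is 2088 mm.

A wall with a rectangular opening subtracted — a window. Sill at z = 830, opening 1258 mm tall, so the head is at 830 + 1258 = 2088 mm.


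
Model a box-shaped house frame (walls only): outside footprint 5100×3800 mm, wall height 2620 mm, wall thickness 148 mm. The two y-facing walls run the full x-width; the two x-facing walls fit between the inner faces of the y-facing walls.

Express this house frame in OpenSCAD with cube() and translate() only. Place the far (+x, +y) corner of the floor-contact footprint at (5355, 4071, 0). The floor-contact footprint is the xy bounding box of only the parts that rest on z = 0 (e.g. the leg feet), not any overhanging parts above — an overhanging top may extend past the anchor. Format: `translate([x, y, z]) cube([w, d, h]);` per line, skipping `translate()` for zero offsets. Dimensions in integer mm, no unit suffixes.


translate([255, 271, 0]) cube([5100, 148, 2620]);
translate([255, 3923, 0]) cube([5100, 148, 2620]);
translate([255, 419, 0]) cube([148, 3504, 2620]);
translate([5207, 419, 0]) cube([148, 3504, 2620]);


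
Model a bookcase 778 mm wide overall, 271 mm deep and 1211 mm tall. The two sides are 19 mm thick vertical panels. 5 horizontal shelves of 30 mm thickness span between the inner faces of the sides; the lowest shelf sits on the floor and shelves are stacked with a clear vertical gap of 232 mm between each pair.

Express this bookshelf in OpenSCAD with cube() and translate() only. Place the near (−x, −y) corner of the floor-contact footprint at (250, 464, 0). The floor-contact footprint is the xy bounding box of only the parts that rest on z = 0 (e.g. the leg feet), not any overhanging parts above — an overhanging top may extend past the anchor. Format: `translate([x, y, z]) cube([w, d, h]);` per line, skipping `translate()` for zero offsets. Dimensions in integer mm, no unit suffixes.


translate([250, 464, 0]) cube([19, 271, 1211]);
translate([1009, 464, 0]) cube([19, 271, 1211]);
translate([269, 464, 0]) cube([740, 271, 30]);
translate([269, 464, 262]) cube([740, 271, 30]);
translate([269, 464, 524]) cube([740, 271, 30]);
translate([269, 464, 786]) cube([740, 271, 30]);
translate([269, 464, 1048]) cube([740, 271, 30]);


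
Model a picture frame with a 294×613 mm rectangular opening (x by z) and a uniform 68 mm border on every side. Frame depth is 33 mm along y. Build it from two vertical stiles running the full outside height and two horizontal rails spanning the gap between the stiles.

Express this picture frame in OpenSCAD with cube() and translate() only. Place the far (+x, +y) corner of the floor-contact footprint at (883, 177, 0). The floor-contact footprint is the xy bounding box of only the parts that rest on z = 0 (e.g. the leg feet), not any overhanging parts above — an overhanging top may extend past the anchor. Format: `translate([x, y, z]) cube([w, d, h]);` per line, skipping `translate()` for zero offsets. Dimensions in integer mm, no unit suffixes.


translate([453, 144, 0]) cube([68, 33, 749]);
translate([815, 144, 0]) cube([68, 33, 749]);
translate([521, 144, 0]) cube([294, 33, 68]);
translate([521, 144, 681]) cube([294, 33, 68]);


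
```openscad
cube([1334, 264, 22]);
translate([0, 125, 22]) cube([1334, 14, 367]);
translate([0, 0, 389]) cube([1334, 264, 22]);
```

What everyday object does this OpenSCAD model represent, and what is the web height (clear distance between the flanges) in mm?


An I-beam. The web height is 367 mm.

Two wide flanges with a thin centred web — an I-beam. Overall 411 mm minus two 22 mm flanges gives a web of 411 − 2·22 = 367 mm.


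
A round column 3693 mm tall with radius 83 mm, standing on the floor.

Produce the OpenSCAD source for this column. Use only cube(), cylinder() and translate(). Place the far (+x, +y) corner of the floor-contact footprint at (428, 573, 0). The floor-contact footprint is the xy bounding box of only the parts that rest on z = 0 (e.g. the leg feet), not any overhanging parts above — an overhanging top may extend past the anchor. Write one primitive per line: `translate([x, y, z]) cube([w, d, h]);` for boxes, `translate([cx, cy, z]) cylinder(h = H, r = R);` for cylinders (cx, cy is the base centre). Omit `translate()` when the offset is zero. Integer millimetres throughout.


translate([345, 490, 0]) cylinder(h = 3693, r = 83);


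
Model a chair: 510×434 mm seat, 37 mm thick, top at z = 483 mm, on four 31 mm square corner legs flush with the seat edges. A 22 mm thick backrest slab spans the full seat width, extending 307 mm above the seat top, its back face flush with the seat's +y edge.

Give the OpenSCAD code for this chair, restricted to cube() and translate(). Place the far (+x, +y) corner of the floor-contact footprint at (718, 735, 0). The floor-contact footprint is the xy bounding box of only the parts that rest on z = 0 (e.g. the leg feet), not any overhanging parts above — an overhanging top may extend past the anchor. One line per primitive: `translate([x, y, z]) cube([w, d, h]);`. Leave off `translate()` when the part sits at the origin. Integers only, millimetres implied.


translate([208, 301, 446]) cube([510, 434, 37]);
translate([208, 301, 0]) cube([31, 31, 446]);
translate([687, 301, 0]) cube([31, 31, 446]);
translate([208, 704, 0]) cube([31, 31, 446]);
translate([687, 704, 0]) cube([31, 31, 446]);
translate([208, 713, 483]) cube([510, 22, 307]);


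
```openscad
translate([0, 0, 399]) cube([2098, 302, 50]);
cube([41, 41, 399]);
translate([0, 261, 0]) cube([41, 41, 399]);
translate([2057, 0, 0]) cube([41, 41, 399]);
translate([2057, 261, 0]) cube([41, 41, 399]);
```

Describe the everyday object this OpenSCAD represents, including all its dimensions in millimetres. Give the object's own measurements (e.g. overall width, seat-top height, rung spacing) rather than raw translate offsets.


A long wooden bench with a 2098 mm (x) × 302 mm (y) seat, 50 mm thick, its top surface 449 mm above the floor. Four 41 mm square legs at the seat corners, flush with the edges, run from z = 0 to the seat underside.


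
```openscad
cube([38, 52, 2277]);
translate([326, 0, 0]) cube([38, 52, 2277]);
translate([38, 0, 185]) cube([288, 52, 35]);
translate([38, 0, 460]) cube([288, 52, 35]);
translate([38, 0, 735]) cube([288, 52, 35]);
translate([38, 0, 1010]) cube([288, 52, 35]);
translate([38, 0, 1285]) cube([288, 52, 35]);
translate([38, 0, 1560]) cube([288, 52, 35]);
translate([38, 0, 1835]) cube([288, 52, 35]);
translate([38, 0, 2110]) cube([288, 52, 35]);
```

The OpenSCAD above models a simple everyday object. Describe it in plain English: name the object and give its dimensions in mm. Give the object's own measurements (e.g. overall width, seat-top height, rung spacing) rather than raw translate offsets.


A straight ladder. Two 38×52 mm vertical rails, 2277 mm tall, stand 364 mm apart (outside-to-outside) with their front faces coplanar on the −y side. 8 rungs, each 52 mm deep and 35 mm tall, span between the inner faces of the rails, front faces flush with the rails. The lowest rung's underside is at z = 185 mm and rungs are spaced 275 mm apart (underside to underside).


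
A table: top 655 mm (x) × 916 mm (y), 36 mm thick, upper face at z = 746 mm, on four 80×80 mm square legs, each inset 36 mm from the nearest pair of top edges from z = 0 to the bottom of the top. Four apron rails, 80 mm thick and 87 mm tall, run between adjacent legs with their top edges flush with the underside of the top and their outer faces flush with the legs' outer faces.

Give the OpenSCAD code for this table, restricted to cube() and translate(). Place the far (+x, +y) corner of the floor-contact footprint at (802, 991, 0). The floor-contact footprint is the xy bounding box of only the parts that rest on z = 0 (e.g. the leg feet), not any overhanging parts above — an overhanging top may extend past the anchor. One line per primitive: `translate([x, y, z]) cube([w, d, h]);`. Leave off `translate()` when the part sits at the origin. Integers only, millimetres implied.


translate([183, 111, 710]) cube([655, 916, 36]);
translate([219, 147, 0]) cube([80, 80, 710]);
translate([722, 147, 0]) cube([80, 80, 710]);
translate([219, 911, 0]) cube([80, 80, 710]);
translate([722, 911, 0]) cube([80, 80, 710]);
translate([299, 147, 623]) cube([423, 80, 87]);
translate([299, 911, 623]) cube([423, 80, 87]);
translate([219, 227, 623]) cube([80, 684, 87]);
translate([722, 227, 623]) cube([80, 684, 87]);


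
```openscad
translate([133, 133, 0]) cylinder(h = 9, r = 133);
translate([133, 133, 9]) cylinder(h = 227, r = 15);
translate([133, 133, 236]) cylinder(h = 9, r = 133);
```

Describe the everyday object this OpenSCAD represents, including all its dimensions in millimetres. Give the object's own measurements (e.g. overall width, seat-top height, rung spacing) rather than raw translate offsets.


A spool: two coaxial disc flanges of radius 133 mm and thickness 9 mm, joined by a core cylinder of radius 15 mm and height 227 mm. The lower flange rests on z = 0 and the three cylinders share a vertical axis.
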